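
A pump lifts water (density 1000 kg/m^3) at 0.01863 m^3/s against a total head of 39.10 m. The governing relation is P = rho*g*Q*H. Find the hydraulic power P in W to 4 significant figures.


P = 1000 * 9.81 * 0.01863 * 39.10 = 7146 W
Therefore the hydraulic power P = 7146 W.


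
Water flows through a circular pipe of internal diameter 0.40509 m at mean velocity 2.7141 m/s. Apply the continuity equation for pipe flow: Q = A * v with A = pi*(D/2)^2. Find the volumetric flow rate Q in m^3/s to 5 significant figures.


A = pi*(0.40509/2)^2 = 0.1288822 m^2
Q = 0.1288822 * 2.7141 = 0.34980 m^3/s
Therefore the volumetric flow rate Q = 0.34980 m^3/s.


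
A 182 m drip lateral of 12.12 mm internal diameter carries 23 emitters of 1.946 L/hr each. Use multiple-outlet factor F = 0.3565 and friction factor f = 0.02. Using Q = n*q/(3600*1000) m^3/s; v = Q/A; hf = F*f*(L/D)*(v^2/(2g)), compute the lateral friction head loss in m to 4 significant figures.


Q = 23*1.946/(3600*1000) = 1.24328e-05 m^3/s
A = pi*(12.12e-3/2)^2 = 1.15371e-04 m^2, so v = Q/A = 0.107764 m/s
hf = 0.3565*0.02*(182/0.01212)*(0.107764^2/(2*9.81)) = 0.06337 m
Therefore the lateral friction head loss = 0.06337 m.


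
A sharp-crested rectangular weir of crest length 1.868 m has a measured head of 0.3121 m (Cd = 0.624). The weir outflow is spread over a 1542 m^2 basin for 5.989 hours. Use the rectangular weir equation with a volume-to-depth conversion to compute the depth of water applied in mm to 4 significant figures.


Approach: apply the rectangular weir equation with a volume-to-depth conversion, Q = (2/3)*Cd*L*sqrt(2g)*H^1.5; d = Q*t/A * 1000.
Step 1 — weir discharge:
  Q = (2/3)*0.624*1.868*sqrt(2*9.81)*0.3121^1.5 = 0.600151 m^3/s
Step 2 — volume: V = 0.600151 * 5.989*3600 = 12939.5 m^3
Step 3 — depth: d = V/A * 1000 = 12939.5/1542 * 1000 = 8391 mm
Therefore the depth of water applied = 8391 mm.


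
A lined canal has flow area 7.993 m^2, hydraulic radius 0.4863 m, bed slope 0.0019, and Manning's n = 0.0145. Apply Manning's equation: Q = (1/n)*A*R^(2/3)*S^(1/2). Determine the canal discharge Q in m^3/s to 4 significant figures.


Q = (1/0.0145) * 7.993 * 0.4863^(2/3) * 0.0019^(1/2) = 14.86 m^3/s
Therefore the canal discharge Q = 14.86 m^3/s.


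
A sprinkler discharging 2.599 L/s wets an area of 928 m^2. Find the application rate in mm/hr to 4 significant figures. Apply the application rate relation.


Approach: apply the application rate relation, rate = (Q/A)*3600.
rate = (2.599 / 928) * 3600 = 10.08 mm/hr
Therefore the application rate = 10.08 mm/hr.


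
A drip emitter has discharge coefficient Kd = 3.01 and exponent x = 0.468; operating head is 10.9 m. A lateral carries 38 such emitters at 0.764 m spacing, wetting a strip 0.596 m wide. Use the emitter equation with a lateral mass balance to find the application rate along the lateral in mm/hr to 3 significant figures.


Approach: apply the emitter equation with a lateral mass balance, q = Kd*h^x; Q = n*q; rate = Q/(n*spacing*width).
Step 1 — single emitter flow (q = Kd*h^x):
  q = 3.01 * 10.9^0.468 = 9.2062 L/hr
Step 2 — total lateral flow: Q = 38 * 9.2062 = 349.84 L/hr
Step 3 — wetted area: A = 38 * 0.764 * 0.596 = 17.303 m^2
Step 4 — application rate: Q/A = 349.84/17.303 = 20.2 mm/hr
Therefore the application rate along the lateral = 20.2 mm/hr.


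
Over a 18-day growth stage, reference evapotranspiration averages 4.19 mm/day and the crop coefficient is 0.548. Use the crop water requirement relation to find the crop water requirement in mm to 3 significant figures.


Approach: apply the crop water requirement relation, CWR = ET0 * Kc * days.
CWR = 4.19 * 0.548 * 18 = 41.3 mm
Therefore the crop water requirement = 41.3 mm.


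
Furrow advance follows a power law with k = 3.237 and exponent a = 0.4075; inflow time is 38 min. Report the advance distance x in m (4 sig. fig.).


Approach: apply the power-law advance function, x = k*t^a.
x = 3.237 * 38^0.4075 = 14.25 m
Therefore the advance distance x = 14.25 m.


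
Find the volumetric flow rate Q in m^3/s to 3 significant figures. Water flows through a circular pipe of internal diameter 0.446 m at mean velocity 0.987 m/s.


Approach: apply the continuity equation for pipe flow, Q = A * v with A = pi*(D/2)^2.
A = pi*(0.446/2)^2 = 0.15623 m^2
Q = 0.15623 * 0.987 = 0.154 m^3/s
Therefore the volumetric flow rate Q = 0.154 m^3/s.


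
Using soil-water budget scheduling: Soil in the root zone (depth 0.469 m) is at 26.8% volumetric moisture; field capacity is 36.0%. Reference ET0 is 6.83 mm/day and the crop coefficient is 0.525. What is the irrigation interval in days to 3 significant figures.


Approach: apply soil-water budget scheduling, SMD = (FC-theta)/100*depth*1000; ETc = ET0*Kc; interval = SMD/ETc.
Step 1 — soil moisture deficit:
  SMD = (36.0 - 26.8)/100 * 0.469 * 1000 = 43.148 mm
Step 2 — daily crop ET (ETc = ET0*Kc):
  ETc = 6.83 * 0.525 = 3.5857 mm/day
Step 3 — irrigation interval (SMD/ETc):
  interval = 43.148 / 3.5857 = 12.0 days
Therefore the irrigation interval = 12.0 days.


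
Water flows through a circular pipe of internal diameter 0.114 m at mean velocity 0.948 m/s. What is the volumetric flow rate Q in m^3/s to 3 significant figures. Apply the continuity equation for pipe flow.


Approach: apply the continuity equation for pipe flow, Q = A * v with A = pi*(D/2)^2.
A = pi*(0.114/2)^2 = 0.010207 m^2
Q = 0.010207 * 0.948 = 0.00968 m^3/s
Therefore the volumetric flow rate Q = 0.00968 m^3/s.


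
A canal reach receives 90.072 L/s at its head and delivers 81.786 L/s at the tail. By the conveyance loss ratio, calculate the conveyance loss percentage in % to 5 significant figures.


Approach: apply the conveyance loss ratio, loss% = ((Q_head - Q_tail)/Q_head)*100.
loss = ((90.072 - 81.786)/90.072)*100 = 9.1993 %
Therefore the conveyance loss percentage = 9.1993 %.


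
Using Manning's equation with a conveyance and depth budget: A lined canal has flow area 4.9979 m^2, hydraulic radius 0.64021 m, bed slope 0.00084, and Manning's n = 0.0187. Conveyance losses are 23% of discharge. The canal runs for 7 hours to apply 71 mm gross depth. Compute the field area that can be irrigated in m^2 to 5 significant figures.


Approach: apply Manning's equation with a conveyance and depth budget, Q = (1/n)*A*R^(2/3)*S^(1/2); Q_field = Q*(1-loss); Area = Q_field*t/(d/1000).
Step 1 — canal discharge (Manning's equation):
  Q = (1/0.0187) * 4.9979 * 0.64021^(2/3) * 0.00084^(1/2) = 5.753965 m^3/s
Step 2 — delivered flow: Q_field = 5.753965*(1 - 23/100) = 4.430553 m^3/s
Step 3 — volume delivered: V = 4.430553 * 7*3600 = 111649.9 m^3
Step 4 — area served: A = V / (depth/1000) = 111649.9 / 0.071 = 1572500 m^2
Therefore the field area that can be irrigated = 1572500 m^2.


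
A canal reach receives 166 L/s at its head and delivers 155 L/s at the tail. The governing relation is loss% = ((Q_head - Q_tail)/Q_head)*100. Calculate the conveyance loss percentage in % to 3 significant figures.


loss = ((166 - 155)/166)*100 = 6.63 %
Therefore the conveyance loss percentage = 6.63 %.


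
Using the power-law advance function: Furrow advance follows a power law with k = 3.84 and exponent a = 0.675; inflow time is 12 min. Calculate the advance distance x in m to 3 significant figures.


Approach: apply the power-law advance function, x = k*t^a.
x = 3.84 * 12^0.675 = 20.5 m
Therefore the advance distance x = 20.5 m.


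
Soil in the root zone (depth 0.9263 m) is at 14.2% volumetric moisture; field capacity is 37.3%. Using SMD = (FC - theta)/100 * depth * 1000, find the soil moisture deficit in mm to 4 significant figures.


SMD = (37.3 - 14.2)/100 * 0.9263 * 1000 = 214.0 mm
Therefore the soil moisture deficit = 214.0 mm.


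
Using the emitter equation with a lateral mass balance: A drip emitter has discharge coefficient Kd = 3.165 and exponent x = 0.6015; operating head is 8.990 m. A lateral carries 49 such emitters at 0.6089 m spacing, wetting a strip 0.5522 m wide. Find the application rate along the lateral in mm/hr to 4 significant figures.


Approach: apply the emitter equation with a lateral mass balance, q = Kd*h^x; Q = n*q; rate = Q/(n*spacing*width).
Step 1 — single emitter flow (q = Kd*h^x):
  q = 3.165 * 8.990^0.6015 = 11.8593 L/hr
Step 2 — total lateral flow: Q = 49 * 11.8593 = 581.107 L/hr
Step 3 — wetted area: A = 49 * 0.6089 * 0.5522 = 16.4755 m^2
Step 4 — application rate: Q/A = 581.107/16.4755 = 35.27 mm/hr
Therefore the application rate along the lateral = 35.27 mm/hr.


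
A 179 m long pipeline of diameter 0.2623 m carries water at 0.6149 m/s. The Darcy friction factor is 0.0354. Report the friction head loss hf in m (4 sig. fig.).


Approach: apply the Darcy-Weisbach equation, hf = f*(L/D)*(v^2/(2g)).
hf = 0.0354 * (179/0.2623) * (0.6149^2 / (2*9.81))
hf = 0.4656 m
Therefore the friction head loss hf = 0.4656 m.


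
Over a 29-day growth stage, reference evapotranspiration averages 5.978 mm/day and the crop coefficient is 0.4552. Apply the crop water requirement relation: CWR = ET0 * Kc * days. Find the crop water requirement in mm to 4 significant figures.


CWR = 5.978 * 0.4552 * 29 = 78.91 mm
Therefore the crop water requirement = 78.91 mm.


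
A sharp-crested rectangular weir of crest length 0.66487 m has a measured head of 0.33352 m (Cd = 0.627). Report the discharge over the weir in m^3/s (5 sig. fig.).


Approach: apply the rectangular weir equation, Q = (2/3)*Cd*L*sqrt(2g)*H^1.5.
Q = (2/3)*0.627*0.66487*sqrt(2*9.81)*0.33352^1.5 = 0.23711 m^3/s
Therefore the discharge over the weir = 0.23711 m^3/s.


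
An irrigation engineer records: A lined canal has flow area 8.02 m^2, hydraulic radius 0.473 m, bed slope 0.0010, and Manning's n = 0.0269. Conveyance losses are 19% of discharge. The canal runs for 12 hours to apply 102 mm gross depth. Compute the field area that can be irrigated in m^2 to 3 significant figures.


Approach: apply Manning's equation with a conveyance and depth budget, Q = (1/n)*A*R^(2/3)*S^(1/2); Q_field = Q*(1-loss); Area = Q_field*t/(d/1000).
Step 1 — canal discharge (Manning's equation):
  Q = (1/0.0269) * 8.02 * 0.473^(2/3) * 0.0010^(1/2) = 5.7235 m^3/s
Step 2 — delivered flow: Q_field = 5.7235*(1 - 19/100) = 4.6360 m^3/s
Step 3 — volume delivered: V = 4.6360 * 12*3600 = 200280 m^3
Step 4 — area served: A = V / (depth/1000) = 200280 / 0.102 = 1960000 m^2
Therefore the field area that can be irrigated = 1960000 m^2.


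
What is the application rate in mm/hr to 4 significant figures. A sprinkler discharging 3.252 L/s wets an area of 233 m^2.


Approach: apply the application rate relation, rate = (Q/A)*3600.
rate = (3.252 / 233) * 3600 = 50.25 mm/hr
Therefore the application rate = 50.25 mm/hr.


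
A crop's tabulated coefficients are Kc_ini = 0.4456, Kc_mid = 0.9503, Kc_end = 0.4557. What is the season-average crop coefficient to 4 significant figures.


Approach: apply a simple seasonal average, Kc_avg = (Kc_ini + Kc_mid + Kc_end)/3.
Kc_avg = (0.4456 + 0.9503 + 0.4557)/3 = 0.6172
Therefore the season-average crop coefficient = 0.6172.


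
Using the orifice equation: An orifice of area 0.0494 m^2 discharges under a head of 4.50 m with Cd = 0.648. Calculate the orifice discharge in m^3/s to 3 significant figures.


Approach: apply the orifice equation, Q = Cd*A*sqrt(2*g*h).
Q = 0.648 * 0.0494 * sqrt(2*9.81*4.50) = 0.301 m^3/s
Therefore the orifice discharge = 0.301 m^3/s.


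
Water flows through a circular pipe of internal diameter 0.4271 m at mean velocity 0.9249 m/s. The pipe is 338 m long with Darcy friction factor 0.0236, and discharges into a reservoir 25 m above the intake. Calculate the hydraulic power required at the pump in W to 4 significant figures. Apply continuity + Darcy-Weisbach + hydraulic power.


Approach: apply continuity + Darcy-Weisbach + hydraulic power, Q = A*v; hf = f*(L/D)*(v^2/(2g)); H = static + hf; P = rho*g*Q*H.
Step 1 — flow rate (continuity, Q = A*v):
  A = pi*(0.4271/2)^2 = 0.143268 m^2
  Q = 0.143268 * 0.9249 = 0.132509 m^3/s
Step 2 — friction head loss (Darcy-Weisbach):
  hf = 0.0236 * (338/0.4271) * (0.9249^2 / (2*9.81))
  hf = 0.814310 m
Step 3 — total head: H = 25 + 0.814310 = 25.8143 m
Step 4 — hydraulic power (P = rho*g*Q*H):
  P = 1000 * 9.81 * 0.132509 * 25.8143 = 33560 W
Therefore the hydraulic power required at the pump = 33560 W.


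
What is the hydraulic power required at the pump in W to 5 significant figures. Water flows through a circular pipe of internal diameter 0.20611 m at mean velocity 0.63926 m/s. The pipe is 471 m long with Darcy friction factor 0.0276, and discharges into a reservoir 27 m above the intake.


Approach: apply continuity + Darcy-Weisbach + hydraulic power, Q = A*v; hf = f*(L/D)*(v^2/(2g)); H = static + hf; P = rho*g*Q*H.
Step 1 — flow rate (continuity, Q = A*v):
  A = pi*(0.20611/2)^2 = 0.03336476 m^2
  Q = 0.03336476 * 0.63926 = 0.02132876 m^3/s
Step 2 — friction head loss (Darcy-Weisbach):
  hf = 0.0276 * (471/0.20611) * (0.63926^2 / (2*9.81))
  hf = 1.313672 m
Step 3 — total head: H = 27 + 1.313672 = 28.31367 m
Step 4 — hydraulic power (P = rho*g*Q*H):
  P = 1000 * 9.81 * 0.02132876 * 28.31367 = 5924.2 W
Therefore the hydraulic power required at the pump = 5924.2 W.


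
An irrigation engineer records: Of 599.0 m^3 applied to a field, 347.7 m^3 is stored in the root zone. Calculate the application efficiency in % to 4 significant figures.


Approach: apply the application efficiency ratio, Ea = (stored/applied)*100.
Ea = (347.7/599.0)*100 = 58.05 %
Therefore the application efficiency = 58.05 %.


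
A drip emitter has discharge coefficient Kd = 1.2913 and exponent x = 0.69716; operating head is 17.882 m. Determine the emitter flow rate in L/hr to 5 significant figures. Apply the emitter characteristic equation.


Approach: apply the emitter characteristic equation, q = Kd * h^x.
q = 1.2913 * 17.882^0.69716 = 9.6419 L/hr
Therefore the emitter flow rate = 9.6419 L/hr.


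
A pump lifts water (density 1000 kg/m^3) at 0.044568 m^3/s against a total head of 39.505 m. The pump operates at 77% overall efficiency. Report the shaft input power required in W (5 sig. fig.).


Approach: apply hydraulic power then efficiency conversion, P = rho*g*Q*H; P_in = P/eta.
Step 1 — hydraulic power (P = rho*g*Q*H):
  P = 1000 * 9.81 * 0.044568 * 39.505 = 17272.06 W
Step 2 — input power: P_in = P/eta = 17272.06 / 0.77 = 22431 W
Therefore the shaft input power required = 22431 W.


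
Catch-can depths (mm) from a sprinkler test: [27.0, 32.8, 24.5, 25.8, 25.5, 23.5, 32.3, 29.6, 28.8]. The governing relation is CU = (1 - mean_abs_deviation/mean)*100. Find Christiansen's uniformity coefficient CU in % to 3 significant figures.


mean = 27.756 mm
mean |d_i - mean| = 2.7728 mm
CU = (1 - 2.7728/27.756)*100 = 90.0 %
Therefore Christiansen's uniformity coefficient CU = 90.0 %.


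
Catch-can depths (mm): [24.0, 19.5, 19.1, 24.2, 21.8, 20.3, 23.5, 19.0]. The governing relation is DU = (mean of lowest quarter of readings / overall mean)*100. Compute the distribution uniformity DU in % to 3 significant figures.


sorted lowest 2 of 8: [19.0, 19.1] -> mean = 19.050 mm
overall mean = 21.425 mm
DU = (19.050/21.425)*100 = 88.9 %
Therefore the distribution uniformity DU = 88.9 %.


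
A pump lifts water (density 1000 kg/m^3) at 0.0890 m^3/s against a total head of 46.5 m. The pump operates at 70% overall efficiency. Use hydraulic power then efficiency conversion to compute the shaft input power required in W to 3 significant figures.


Approach: apply hydraulic power then efficiency conversion, P = rho*g*Q*H; P_in = P/eta.
Step 1 — hydraulic power (P = rho*g*Q*H):
  P = 1000 * 9.81 * 0.0890 * 46.5 = 40599 W
Step 2 — input power: P_in = P/eta = 40599 / 0.7 = 58000 W
Therefore the shaft input power required = 58000 W.


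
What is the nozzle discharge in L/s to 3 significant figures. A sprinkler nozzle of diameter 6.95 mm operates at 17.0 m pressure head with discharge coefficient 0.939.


Approach: apply the orifice equation, Q = Cd*A*sqrt(2*g*h), A = pi*(d/2)^2.
A = pi*(6.95e-3/2)^2 = 3.7937e-05 m^2
Q = 0.939 * 3.7937e-05 * sqrt(2*9.81*17.0) * 1000 = 0.651 L/s
Therefore the nozzle discharge = 0.651 L/s.


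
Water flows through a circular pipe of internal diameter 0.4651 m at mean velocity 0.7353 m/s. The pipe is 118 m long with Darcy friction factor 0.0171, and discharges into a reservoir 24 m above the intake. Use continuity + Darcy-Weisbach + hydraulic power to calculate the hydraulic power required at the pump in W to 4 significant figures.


Approach: apply continuity + Darcy-Weisbach + hydraulic power, Q = A*v; hf = f*(L/D)*(v^2/(2g)); H = static + hf; P = rho*g*Q*H.
Step 1 — flow rate (continuity, Q = A*v):
  A = pi*(0.4651/2)^2 = 0.169896 m^2
  Q = 0.169896 * 0.7353 = 0.124924 m^3/s
Step 2 — friction head loss (Darcy-Weisbach):
  hf = 0.0171 * (118/0.4651) * (0.7353^2 / (2*9.81))
  hf = 0.119553 m
Step 3 — total head: H = 24 + 0.119553 = 24.1196 m
Step 4 — hydraulic power (P = rho*g*Q*H):
  P = 1000 * 9.81 * 0.124924 * 24.1196 = 29560 W
Therefore the hydraulic power required at the pump = 29560 W.


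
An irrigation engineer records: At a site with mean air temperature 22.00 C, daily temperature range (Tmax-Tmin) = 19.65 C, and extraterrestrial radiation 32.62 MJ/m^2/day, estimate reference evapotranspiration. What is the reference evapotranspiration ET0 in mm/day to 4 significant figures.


Approach: apply the Hargreaves-Samani method, ET0 = 0.0023*(Tmean+17.8)*sqrt(Tmax-Tmin)*0.408*Ra.
ET0 = 0.0023*(22.00+17.8)*sqrt(19.65)*0.408*32.62 = 5.401 mm/day
Therefore the reference evapotranspiration ET0 = 5.401 mm/day.


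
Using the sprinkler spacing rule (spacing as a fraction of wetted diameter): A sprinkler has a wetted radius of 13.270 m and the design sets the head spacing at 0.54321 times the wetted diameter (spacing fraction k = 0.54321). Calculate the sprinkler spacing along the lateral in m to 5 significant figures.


Approach: apply the sprinkler spacing rule (spacing as a fraction of wetted diameter), S = k*(2*R).
S = 0.54321 * (2 * 13.270) = 14.417 m
Therefore the sprinkler spacing along the lateral = 14.417 m.


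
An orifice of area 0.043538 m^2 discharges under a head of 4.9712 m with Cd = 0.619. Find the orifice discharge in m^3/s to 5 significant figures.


Approach: apply the orifice equation, Q = Cd*A*sqrt(2*g*h).
Q = 0.619 * 0.043538 * sqrt(2*9.81*4.9712) = 0.26616 m^3/s
Therefore the orifice discharge = 0.26616 m^3/s.


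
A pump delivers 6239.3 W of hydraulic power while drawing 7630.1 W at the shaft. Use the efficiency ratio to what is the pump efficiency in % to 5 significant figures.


Approach: apply the efficiency ratio, eta = (P_out/P_in)*100.
eta = (6239.3 / 7630.1) * 100 = 81.772 %
Therefore the pump efficiency = 81.772 %.


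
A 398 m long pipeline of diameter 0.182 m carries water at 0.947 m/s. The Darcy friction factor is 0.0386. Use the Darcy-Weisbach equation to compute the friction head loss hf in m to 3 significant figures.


Approach: apply the Darcy-Weisbach equation, hf = f*(L/D)*(v^2/(2g)).
hf = 0.0386 * (398/0.182) * (0.947^2 / (2*9.81))
hf = 3.86 m
Therefore the friction head loss hf = 3.86 m.


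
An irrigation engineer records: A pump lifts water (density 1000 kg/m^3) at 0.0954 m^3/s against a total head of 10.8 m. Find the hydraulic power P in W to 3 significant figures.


Approach: apply the hydraulic power relation, P = rho*g*Q*H.
P = 1000 * 9.81 * 0.0954 * 10.8 = 10100 W
Therefore the hydraulic power P = 10100 W.


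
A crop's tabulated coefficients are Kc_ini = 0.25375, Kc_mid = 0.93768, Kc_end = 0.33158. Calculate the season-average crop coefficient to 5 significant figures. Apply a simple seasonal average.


Approach: apply a simple seasonal average, Kc_avg = (Kc_ini + Kc_mid + Kc_end)/3.
Kc_avg = (0.25375 + 0.93768 + 0.33158)/3 = 0.50767
Therefore the season-average crop coefficient = 0.50767.


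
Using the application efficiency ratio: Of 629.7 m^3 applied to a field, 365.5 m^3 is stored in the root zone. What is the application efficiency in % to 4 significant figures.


Approach: apply the application efficiency ratio, Ea = (stored/applied)*100.
Ea = (365.5/629.7)*100 = 58.04 %
Therefore the application efficiency = 58.04 %.


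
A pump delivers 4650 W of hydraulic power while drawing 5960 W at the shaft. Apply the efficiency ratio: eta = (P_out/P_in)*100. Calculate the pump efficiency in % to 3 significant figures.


eta = (4650 / 5960) * 100 = 78.0 %
Therefore the pump efficiency = 78.0 %.


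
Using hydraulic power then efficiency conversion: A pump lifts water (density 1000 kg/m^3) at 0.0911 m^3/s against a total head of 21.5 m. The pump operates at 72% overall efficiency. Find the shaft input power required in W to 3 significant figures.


Approach: apply hydraulic power then efficiency conversion, P = rho*g*Q*H; P_in = P/eta.
Step 1 — hydraulic power (P = rho*g*Q*H):
  P = 1000 * 9.81 * 0.0911 * 21.5 = 19214 W
Step 2 — input power: P_in = P/eta = 19214 / 0.72 = 26700 W
Therefore the shaft input power required = 26700 W.


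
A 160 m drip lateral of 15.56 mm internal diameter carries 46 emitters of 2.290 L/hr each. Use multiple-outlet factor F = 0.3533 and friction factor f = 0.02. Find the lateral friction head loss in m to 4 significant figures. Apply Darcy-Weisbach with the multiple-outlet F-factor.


Approach: apply Darcy-Weisbach with the multiple-outlet F-factor, Q = n*q/(3600*1000) m^3/s; v = Q/A; hf = F*f*(L/D)*(v^2/(2g)).
Q = 46*2.290/(3600*1000) = 2.92611e-05 m^3/s
A = pi*(15.56e-3/2)^2 = 1.90156e-04 m^2, so v = Q/A = 0.153880 m/s
hf = 0.3533*0.02*(160/0.01556)*(0.153880^2/(2*9.81)) = 0.08769 m
Therefore the lateral friction head loss = 0.08769 m.


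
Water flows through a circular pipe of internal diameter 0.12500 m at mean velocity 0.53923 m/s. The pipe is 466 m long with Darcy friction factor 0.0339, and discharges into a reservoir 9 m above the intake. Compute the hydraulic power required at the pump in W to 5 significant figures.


Approach: apply continuity + Darcy-Weisbach + hydraulic power, Q = A*v; hf = f*(L/D)*(v^2/(2g)); H = static + hf; P = rho*g*Q*H.
Step 1 — flow rate (continuity, Q = A*v):
  A = pi*(0.12500/2)^2 = 0.01227185 m^2
  Q = 0.01227185 * 0.53923 = 0.006617348 m^3/s
Step 2 — friction head loss (Darcy-Weisbach):
  hf = 0.0339 * (466/0.12500) * (0.53923^2 / (2*9.81))
  hf = 1.872944 m
Step 3 — total head: H = 9 + 1.872944 = 10.87294 m
Step 4 — hydraulic power (P = rho*g*Q*H):
  P = 1000 * 9.81 * 0.006617348 * 10.87294 = 705.83 W
Therefore the hydraulic power required at the pump = 705.83 W.


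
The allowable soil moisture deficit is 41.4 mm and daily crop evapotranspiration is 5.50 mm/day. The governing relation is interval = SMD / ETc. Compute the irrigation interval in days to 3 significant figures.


interval = 41.4 / 5.50 = 7.53 days
Therefore the irrigation interval = 7.53 days.


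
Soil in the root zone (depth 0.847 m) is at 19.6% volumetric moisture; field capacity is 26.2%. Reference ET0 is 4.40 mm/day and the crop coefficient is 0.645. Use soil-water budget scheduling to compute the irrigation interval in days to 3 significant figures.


Approach: apply soil-water budget scheduling, SMD = (FC-theta)/100*depth*1000; ETc = ET0*Kc; interval = SMD/ETc.
Step 1 — soil moisture deficit:
  SMD = (26.2 - 19.6)/100 * 0.847 * 1000 = 55.902 mm
Step 2 — daily crop ET (ETc = ET0*Kc):
  ETc = 4.40 * 0.645 = 2.8380 mm/day
Step 3 — irrigation interval (SMD/ETc):
  interval = 55.902 / 2.8380 = 19.7 days
Therefore the irrigation interval = 19.7 days.


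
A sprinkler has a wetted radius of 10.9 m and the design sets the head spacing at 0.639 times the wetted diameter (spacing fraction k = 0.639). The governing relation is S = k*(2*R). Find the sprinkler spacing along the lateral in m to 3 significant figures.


S = 0.639 * (2 * 10.9) = 13.9 m
Therefore the sprinkler spacing along the lateral = 13.9 m.


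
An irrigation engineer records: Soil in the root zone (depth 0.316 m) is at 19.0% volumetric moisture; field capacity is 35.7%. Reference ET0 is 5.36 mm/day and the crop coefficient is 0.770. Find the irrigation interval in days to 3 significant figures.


Approach: apply soil-water budget scheduling, SMD = (FC-theta)/100*depth*1000; ETc = ET0*Kc; interval = SMD/ETc.
Step 1 — soil moisture deficit:
  SMD = (35.7 - 19.0)/100 * 0.316 * 1000 = 52.772 mm
Step 2 — daily crop ET (ETc = ET0*Kc):
  ETc = 5.36 * 0.770 = 4.1272 mm/day
Step 3 — irrigation interval (SMD/ETc):
  interval = 52.772 / 4.1272 = 12.8 days
Therefore the irrigation interval = 12.8 days.


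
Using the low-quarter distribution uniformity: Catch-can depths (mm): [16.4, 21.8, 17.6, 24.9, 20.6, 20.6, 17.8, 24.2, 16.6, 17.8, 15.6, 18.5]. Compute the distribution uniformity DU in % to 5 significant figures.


Approach: apply the low-quarter distribution uniformity, DU = (mean of lowest quarter of readings / overall mean)*100.
sorted lowest 3 of 12: [15.6, 16.4, 16.6] -> mean = 16.20000 mm
overall mean = 19.36667 mm
DU = (16.20000/19.36667)*100 = 83.649 %
Therefore the distribution uniformity DU = 83.649 %.


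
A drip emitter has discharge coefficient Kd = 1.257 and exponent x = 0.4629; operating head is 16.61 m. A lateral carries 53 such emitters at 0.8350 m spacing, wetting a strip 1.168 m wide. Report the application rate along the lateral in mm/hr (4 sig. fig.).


Approach: apply the emitter equation with a lateral mass balance, q = Kd*h^x; Q = n*q; rate = Q/(n*spacing*width).
Step 1 — single emitter flow (q = Kd*h^x):
  q = 1.257 * 16.61^0.4629 = 4.61577 L/hr
Step 2 — total lateral flow: Q = 53 * 4.61577 = 244.636 L/hr
Step 3 — wetted area: A = 53 * 0.8350 * 1.168 = 51.6898 m^2
Step 4 — application rate: Q/A = 244.636/51.6898 = 4.733 mm/hr
Therefore the application rate along the lateral = 4.733 mm/hr.


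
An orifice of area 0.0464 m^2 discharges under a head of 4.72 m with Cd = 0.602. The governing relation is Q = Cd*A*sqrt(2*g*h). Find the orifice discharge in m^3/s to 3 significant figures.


Q = 0.602 * 0.0464 * sqrt(2*9.81*4.72) = 0.269 m^3/s
Therefore the orifice discharge = 0.269 m^3/s.


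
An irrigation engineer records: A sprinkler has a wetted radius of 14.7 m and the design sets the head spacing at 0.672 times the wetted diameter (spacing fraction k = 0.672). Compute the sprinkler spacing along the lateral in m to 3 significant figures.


Approach: apply the sprinkler spacing rule (spacing as a fraction of wetted diameter), S = k*(2*R).
S = 0.672 * (2 * 14.7) = 19.8 m
Therefore the sprinkler spacing along the lateral = 19.8 m.


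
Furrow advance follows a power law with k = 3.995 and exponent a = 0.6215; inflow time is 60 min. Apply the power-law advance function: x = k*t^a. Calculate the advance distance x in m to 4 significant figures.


x = 3.995 * 60^0.6215 = 50.89 m
Therefore the advance distance x = 50.89 m.


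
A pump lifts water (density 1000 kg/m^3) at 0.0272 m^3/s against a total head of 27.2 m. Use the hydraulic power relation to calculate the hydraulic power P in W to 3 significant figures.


Approach: apply the hydraulic power relation, P = rho*g*Q*H.
P = 1000 * 9.81 * 0.0272 * 27.2 = 7260 W
Therefore the hydraulic power P = 7260 W.


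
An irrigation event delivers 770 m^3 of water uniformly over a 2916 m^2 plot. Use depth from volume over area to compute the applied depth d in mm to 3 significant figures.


Approach: apply depth from volume over area, d = (V/A)*1000.
d = (770 / 2916) * 1000 = 264 mm
Therefore the applied depth d = 264 mm.


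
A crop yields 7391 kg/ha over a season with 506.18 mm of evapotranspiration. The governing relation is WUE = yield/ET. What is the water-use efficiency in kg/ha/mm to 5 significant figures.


WUE = 7391 / 506.18 = 14.602 kg/ha/mm
Therefore the water-use efficiency = 14.602 kg/ha/mm.


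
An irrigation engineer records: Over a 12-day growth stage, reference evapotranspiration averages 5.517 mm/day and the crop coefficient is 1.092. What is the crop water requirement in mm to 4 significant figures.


Approach: apply the crop water requirement relation, CWR = ET0 * Kc * days.
CWR = 5.517 * 1.092 * 12 = 72.29 mm
Therefore the crop water requirement = 72.29 mm.


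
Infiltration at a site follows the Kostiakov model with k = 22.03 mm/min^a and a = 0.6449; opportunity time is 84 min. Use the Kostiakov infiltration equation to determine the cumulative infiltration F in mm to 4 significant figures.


Approach: apply the Kostiakov infiltration equation, F = k*t^a.
F = 22.03 * 84^0.6449 = 383.7 mm
Therefore the cumulative infiltration F = 383.7 mm.


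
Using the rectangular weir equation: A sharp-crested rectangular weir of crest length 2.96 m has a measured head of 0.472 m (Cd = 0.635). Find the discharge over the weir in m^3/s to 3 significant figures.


Approach: apply the rectangular weir equation, Q = (2/3)*Cd*L*sqrt(2g)*H^1.5.
Q = (2/3)*0.635*2.96*sqrt(2*9.81)*0.472^1.5 = 1.80 m^3/s
Therefore the discharge over the weir = 1.80 m^3/s.


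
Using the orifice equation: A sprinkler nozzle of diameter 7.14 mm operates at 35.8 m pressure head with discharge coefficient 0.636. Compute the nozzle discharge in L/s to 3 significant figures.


Approach: apply the orifice equation, Q = Cd*A*sqrt(2*g*h), A = pi*(d/2)^2.
A = pi*(7.14e-3/2)^2 = 4.0039e-05 m^2
Q = 0.636 * 4.0039e-05 * sqrt(2*9.81*35.8) * 1000 = 0.675 L/s
Therefore the nozzle discharge = 0.675 L/s.


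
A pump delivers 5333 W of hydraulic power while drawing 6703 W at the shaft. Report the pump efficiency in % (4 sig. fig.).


Approach: apply the efficiency ratio, eta = (P_out/P_in)*100.
eta = (5333 / 6703) * 100 = 79.56 %
Therefore the pump efficiency = 79.56 %.


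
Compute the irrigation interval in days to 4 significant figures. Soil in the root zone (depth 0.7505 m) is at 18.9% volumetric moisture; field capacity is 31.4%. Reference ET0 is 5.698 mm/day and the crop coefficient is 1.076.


Approach: apply soil-water budget scheduling, SMD = (FC-theta)/100*depth*1000; ETc = ET0*Kc; interval = SMD/ETc.
Step 1 — soil moisture deficit:
  SMD = (31.4 - 18.9)/100 * 0.7505 * 1000 = 93.8125 mm
Step 2 — daily crop ET (ETc = ET0*Kc):
  ETc = 5.698 * 1.076 = 6.13105 mm/day
Step 3 — irrigation interval (SMD/ETc):
  interval = 93.8125 / 6.13105 = 15.30 days
Therefore the irrigation interval = 15.30 days.


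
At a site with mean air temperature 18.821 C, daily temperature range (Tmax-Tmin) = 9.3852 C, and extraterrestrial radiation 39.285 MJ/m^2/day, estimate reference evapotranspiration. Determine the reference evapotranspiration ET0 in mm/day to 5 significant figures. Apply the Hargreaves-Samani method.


Approach: apply the Hargreaves-Samani method, ET0 = 0.0023*(Tmean+17.8)*sqrt(Tmax-Tmin)*0.408*Ra.
ET0 = 0.0023*(18.821+17.8)*sqrt(9.3852)*0.408*39.285 = 4.1359 mm/day
Therefore the reference evapotranspiration ET0 = 4.1359 mm/day.


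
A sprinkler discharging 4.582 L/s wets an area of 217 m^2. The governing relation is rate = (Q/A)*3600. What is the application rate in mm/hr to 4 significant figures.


rate = (4.582 / 217) * 3600 = 76.01 mm/hr
Therefore the application rate = 76.01 mm/hr.


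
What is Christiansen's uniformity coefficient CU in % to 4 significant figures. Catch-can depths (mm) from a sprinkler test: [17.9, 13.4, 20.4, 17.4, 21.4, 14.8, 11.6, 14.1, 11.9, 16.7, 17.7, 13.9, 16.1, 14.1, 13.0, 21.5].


Approach: apply Christiansen's uniformity coefficient, CU = (1 - mean_abs_deviation/mean)*100.
mean = 15.9938 mm
mean |d_i - mean| = 2.64375 mm
CU = (1 - 2.64375/15.9938)*100 = 83.47 %
Therefore Christiansen's uniformity coefficient CU = 83.47 %.


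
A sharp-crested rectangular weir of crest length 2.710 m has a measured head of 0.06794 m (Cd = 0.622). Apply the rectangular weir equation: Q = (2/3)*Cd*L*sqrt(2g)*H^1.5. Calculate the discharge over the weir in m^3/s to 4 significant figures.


Q = (2/3)*0.622*2.710*sqrt(2*9.81)*0.06794^1.5 = 0.08815 m^3/s
Therefore the discharge over the weir = 0.08815 m^3/s.


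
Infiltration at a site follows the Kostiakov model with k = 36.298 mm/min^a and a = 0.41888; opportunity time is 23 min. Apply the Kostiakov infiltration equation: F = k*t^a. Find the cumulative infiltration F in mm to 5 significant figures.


F = 36.298 * 23^0.41888 = 134.98 mm
Therefore the cumulative infiltration F = 134.98 mm.


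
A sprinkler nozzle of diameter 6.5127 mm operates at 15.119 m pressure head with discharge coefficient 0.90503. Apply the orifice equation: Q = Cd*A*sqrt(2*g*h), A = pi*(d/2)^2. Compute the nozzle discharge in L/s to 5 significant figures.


A = pi*(6.5127e-3/2)^2 = 3.331287e-05 m^2
Q = 0.90503 * 3.331287e-05 * sqrt(2*9.81*15.119) * 1000 = 0.51926 L/s
Therefore the nozzle discharge = 0.51926 L/s.


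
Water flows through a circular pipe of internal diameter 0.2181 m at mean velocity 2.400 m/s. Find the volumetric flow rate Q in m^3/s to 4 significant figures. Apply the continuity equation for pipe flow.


Approach: apply the continuity equation for pipe flow, Q = A * v with A = pi*(D/2)^2.
A = pi*(0.2181/2)^2 = 0.0373595 m^2
Q = 0.0373595 * 2.400 = 0.08966 m^3/s
Therefore the volumetric flow rate Q = 0.08966 m^3/s.


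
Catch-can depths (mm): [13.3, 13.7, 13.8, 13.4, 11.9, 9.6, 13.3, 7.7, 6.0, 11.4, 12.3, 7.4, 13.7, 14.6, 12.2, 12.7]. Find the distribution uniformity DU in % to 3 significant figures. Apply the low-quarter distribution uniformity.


Approach: apply the low-quarter distribution uniformity, DU = (mean of lowest quarter of readings / overall mean)*100.
sorted lowest 4 of 16: [6.0, 7.4, 7.7, 9.6] -> mean = 7.6750 mm
overall mean = 11.688 mm
DU = (7.6750/11.688)*100 = 65.7 %
Therefore the distribution uniformity DU = 65.7 %.


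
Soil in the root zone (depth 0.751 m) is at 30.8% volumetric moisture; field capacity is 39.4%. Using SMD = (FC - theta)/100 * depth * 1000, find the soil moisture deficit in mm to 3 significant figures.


SMD = (39.4 - 30.8)/100 * 0.751 * 1000 = 64.6 mm
Therefore the soil moisture deficit = 64.6 mm.


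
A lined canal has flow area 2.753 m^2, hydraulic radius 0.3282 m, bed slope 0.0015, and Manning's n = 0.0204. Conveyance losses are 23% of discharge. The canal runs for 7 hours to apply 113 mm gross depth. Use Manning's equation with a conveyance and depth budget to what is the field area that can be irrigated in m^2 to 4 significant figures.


Approach: apply Manning's equation with a conveyance and depth budget, Q = (1/n)*A*R^(2/3)*S^(1/2); Q_field = Q*(1-loss); Area = Q_field*t/(d/1000).
Step 1 — canal discharge (Manning's equation):
  Q = (1/0.0204) * 2.753 * 0.3282^(2/3) * 0.0015^(1/2) = 2.48684 m^3/s
Step 2 — delivered flow: Q_field = 2.48684*(1 - 23/100) = 1.91486 m^3/s
Step 3 — volume delivered: V = 1.91486 * 7*3600 = 48254.6 m^3
Step 4 — area served: A = V / (depth/1000) = 48254.6 / 0.113 = 427000 m^2
Therefore the field area that can be irrigated = 427000 m^2.


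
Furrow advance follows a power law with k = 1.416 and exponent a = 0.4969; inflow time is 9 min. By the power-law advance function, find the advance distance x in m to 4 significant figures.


Approach: apply the power-law advance function, x = k*t^a.
x = 1.416 * 9^0.4969 = 4.219 m
Therefore the advance distance x = 4.219 m.


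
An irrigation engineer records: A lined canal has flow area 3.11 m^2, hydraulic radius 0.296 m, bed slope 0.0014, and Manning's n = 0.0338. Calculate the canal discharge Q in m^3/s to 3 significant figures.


Approach: apply Manning's equation, Q = (1/n)*A*R^(2/3)*S^(1/2).
Q = (1/0.0338) * 3.11 * 0.296^(2/3) * 0.0014^(1/2) = 1.53 m^3/s
Therefore the canal discharge Q = 1.53 m^3/s.


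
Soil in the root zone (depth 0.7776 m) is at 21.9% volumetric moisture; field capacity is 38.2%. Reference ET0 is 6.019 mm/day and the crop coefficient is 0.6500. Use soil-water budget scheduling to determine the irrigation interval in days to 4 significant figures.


Approach: apply soil-water budget scheduling, SMD = (FC-theta)/100*depth*1000; ETc = ET0*Kc; interval = SMD/ETc.
Step 1 — soil moisture deficit:
  SMD = (38.2 - 21.9)/100 * 0.7776 * 1000 = 126.749 mm
Step 2 — daily crop ET (ETc = ET0*Kc):
  ETc = 6.019 * 0.6500 = 3.91235 mm/day
Step 3 — irrigation interval (SMD/ETc):
  interval = 126.749 / 3.91235 = 32.40 days
Therefore the irrigation interval = 32.40 days.


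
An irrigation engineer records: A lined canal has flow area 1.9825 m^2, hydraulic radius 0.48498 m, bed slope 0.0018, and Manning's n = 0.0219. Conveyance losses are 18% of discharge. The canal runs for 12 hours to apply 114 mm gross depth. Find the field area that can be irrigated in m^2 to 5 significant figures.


Approach: apply Manning's equation with a conveyance and depth budget, Q = (1/n)*A*R^(2/3)*S^(1/2); Q_field = Q*(1-loss); Area = Q_field*t/(d/1000).
Step 1 — canal discharge (Manning's equation):
  Q = (1/0.0219) * 1.9825 * 0.48498^(2/3) * 0.0018^(1/2) = 2.370762 m^3/s
Step 2 — delivered flow: Q_field = 2.370762*(1 - 18/100) = 1.944025 m^3/s
Step 3 — volume delivered: V = 1.944025 * 12*3600 = 83981.86 m^3
Step 4 — area served: A = V / (depth/1000) = 83981.86 / 0.114 = 736680 m^2
Therefore the field area that can be irrigated = 736680 m^2.


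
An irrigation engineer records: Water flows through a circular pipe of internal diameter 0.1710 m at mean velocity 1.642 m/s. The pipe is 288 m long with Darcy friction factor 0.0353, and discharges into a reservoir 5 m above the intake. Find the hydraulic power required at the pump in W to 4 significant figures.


Approach: apply continuity + Darcy-Weisbach + hydraulic power, Q = A*v; hf = f*(L/D)*(v^2/(2g)); H = static + hf; P = rho*g*Q*H.
Step 1 — flow rate (continuity, Q = A*v):
  A = pi*(0.1710/2)^2 = 0.0229658 m^2
  Q = 0.0229658 * 1.642 = 0.0377099 m^3/s
Step 2 — friction head loss (Darcy-Weisbach):
  hf = 0.0353 * (288/0.1710) * (1.642^2 / (2*9.81))
  hf = 8.16993 m
Step 3 — total head: H = 5 + 8.16993 = 13.1699 m
Step 4 — hydraulic power (P = rho*g*Q*H):
  P = 1000 * 9.81 * 0.0377099 * 13.1699 = 4872 W
Therefore the hydraulic power required at the pump = 4872 W.


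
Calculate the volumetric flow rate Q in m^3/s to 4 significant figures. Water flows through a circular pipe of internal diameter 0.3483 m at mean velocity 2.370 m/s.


Approach: apply the continuity equation for pipe flow, Q = A * v with A = pi*(D/2)^2.
A = pi*(0.3483/2)^2 = 0.0952789 m^2
Q = 0.0952789 * 2.370 = 0.2258 m^3/s
Therefore the volumetric flow rate Q = 0.2258 m^3/s.


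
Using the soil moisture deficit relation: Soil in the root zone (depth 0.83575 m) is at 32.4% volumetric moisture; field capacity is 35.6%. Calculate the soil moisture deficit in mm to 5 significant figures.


Approach: apply the soil moisture deficit relation, SMD = (FC - theta)/100 * depth * 1000.
SMD = (35.6 - 32.4)/100 * 0.83575 * 1000 = 26.744 mm
Therefore the soil moisture deficit = 26.744 mm.


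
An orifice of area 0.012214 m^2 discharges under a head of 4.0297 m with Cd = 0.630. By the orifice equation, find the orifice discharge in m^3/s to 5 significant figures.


Approach: apply the orifice equation, Q = Cd*A*sqrt(2*g*h).
Q = 0.630 * 0.012214 * sqrt(2*9.81*4.0297) = 0.068420 m^3/s
Therefore the orifice discharge = 0.068420 m^3/s.


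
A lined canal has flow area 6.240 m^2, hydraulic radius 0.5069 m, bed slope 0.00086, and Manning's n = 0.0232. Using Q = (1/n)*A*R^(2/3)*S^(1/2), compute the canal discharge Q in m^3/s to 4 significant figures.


Q = (1/0.0232) * 6.240 * 0.5069^(2/3) * 0.00086^(1/2) = 5.014 m^3/s
Therefore the canal discharge Q = 5.014 m^3/s.


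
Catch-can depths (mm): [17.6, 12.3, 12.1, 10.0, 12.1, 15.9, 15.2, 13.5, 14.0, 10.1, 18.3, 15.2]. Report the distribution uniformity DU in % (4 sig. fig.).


Approach: apply the low-quarter distribution uniformity, DU = (mean of lowest quarter of readings / overall mean)*100.
sorted lowest 3 of 12: [10.0, 10.1, 12.1] -> mean = 10.7333 mm
overall mean = 13.8583 mm
DU = (10.7333/13.8583)*100 = 77.45 %
Therefore the distribution uniformity DU = 77.45 %.
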